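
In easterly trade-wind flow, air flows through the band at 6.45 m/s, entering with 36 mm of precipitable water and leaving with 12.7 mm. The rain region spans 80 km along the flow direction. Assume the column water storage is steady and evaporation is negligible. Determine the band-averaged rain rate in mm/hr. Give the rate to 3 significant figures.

R ≈ 6.76 mm/hr

Column moisture flux per unit crosswind length is F = V × PW.
Inflow: F_in = 6.45 × 36 = 232.2 mm·m/s
Outflow: F_out = 6.45 × 12.7 = 81.915 mm·m/s
Steady-state rate R = (F_in − F_out)/L = (232.2 − 81.915) / 80000 m = 1.879e-03 mm/s.
R = 1.879e-03 × 3600 = 6.76 mm/hr.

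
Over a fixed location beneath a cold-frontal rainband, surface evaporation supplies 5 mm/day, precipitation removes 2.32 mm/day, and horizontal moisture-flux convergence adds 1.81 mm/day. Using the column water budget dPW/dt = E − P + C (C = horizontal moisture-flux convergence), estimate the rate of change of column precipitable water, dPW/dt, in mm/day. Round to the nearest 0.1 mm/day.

dPW/dt = E − P + C = 5 − 2.32 + (1.81) = 4.5 mm/day.

dPW/dt ≈ 4.5 mm/day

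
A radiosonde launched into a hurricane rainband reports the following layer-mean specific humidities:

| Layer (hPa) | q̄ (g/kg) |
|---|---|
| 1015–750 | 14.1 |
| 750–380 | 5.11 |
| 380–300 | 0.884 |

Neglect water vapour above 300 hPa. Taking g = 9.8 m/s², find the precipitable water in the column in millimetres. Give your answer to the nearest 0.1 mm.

Precipitable water is the column-integrated vapour mass per unit area: PW = (1/g) Σ q̄ Δp, with q in kg/kg and Δp in Pa (1 kg/m² of water = 1 mm).
Layer 1015–750 hPa: Δp = 265 hPa = 26500 Pa, q̄ = 0.0141 kg/kg → 0.0141 × 26500 / 9.8 = 38.13 mm
Layer 750–380 hPa: Δp = 370 hPa = 37000 Pa, q̄ = 0.00511 kg/kg → 0.00511 × 37000 / 9.8 = 19.29 mm
Layer 380–300 hPa: Δp = 80 hPa = 8000 Pa, q̄ = 0.000884 kg/kg → 0.000884 × 8000 / 9.8 = 0.72 mm
PW = 38.13 + 19.29 + 0.72 = 58.14 ≈ 58.1 mm.

PW ≈ 58.1 mm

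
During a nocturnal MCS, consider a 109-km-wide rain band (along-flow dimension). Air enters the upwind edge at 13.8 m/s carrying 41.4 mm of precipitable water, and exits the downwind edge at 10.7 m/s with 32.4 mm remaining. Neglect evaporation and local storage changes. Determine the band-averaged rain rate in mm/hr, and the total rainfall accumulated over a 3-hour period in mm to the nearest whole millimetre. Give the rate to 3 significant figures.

R ≈ 7.42 mm/hr; total ≈ 22 mm

Column moisture flux per unit crosswind length is F = V × PW.
Inflow: F_in = 13.8 × 41.4 = 571.32 mm·m/s
Outflow: F_out = 10.7 × 32.4 = 346.68 mm·m/s
Steady-state rate R = (F_in − F_out)/L = (571.32 − 346.68) / 109000 m = 2.061e-03 mm/s.
R = 2.061e-03 × 3600 = 7.42 mm/hr.
Over 3 h: total = 7.42 × 3 = 22.26 ≈ 22 mm.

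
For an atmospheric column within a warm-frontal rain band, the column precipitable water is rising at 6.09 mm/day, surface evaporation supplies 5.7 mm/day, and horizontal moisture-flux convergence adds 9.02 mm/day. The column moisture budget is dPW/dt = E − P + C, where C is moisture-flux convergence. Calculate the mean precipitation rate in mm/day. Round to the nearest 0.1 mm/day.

P ≈ 8.6 mm/day

dPW/dt = +6.09 mm/day.
P = E + C − dPW/dt = 5.7 + (9.02) − (+6.09) = 8.6 mm/day.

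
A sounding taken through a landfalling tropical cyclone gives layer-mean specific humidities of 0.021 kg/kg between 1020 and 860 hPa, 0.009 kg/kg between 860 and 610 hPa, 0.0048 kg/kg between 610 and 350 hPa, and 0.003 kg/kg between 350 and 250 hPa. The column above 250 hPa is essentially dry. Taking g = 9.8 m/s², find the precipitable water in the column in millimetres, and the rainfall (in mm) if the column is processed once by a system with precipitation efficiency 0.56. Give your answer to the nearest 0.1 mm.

PW ≈ 73.0 mm; rainfall ≈ 40.9 mm

Precipitable water is the column-integrated vapour mass per unit area: PW = (1/g) Σ q̄ Δp, with q in kg/kg and Δp in Pa (1 kg/m² of water = 1 mm).
Layer 1020–860 hPa: Δp = 160 hPa = 16000 Pa, q̄ = 0.021 kg/kg → 0.021 × 16000 / 9.8 = 34.29 mm
Layer 860–610 hPa: Δp = 250 hPa = 25000 Pa, q̄ = 0.009 kg/kg → 0.009 × 25000 / 9.8 = 22.96 mm
Layer 610–350 hPa: Δp = 260 hPa = 26000 Pa, q̄ = 0.0048 kg/kg → 0.0048 × 26000 / 9.8 = 12.73 mm
Layer 350–250 hPa: Δp = 100 hPa = 10000 Pa, q̄ = 0.003 kg/kg → 0.003 × 10000 / 9.8 = 3.06 mm
PW = 34.29 + 22.96 + 12.73 + 3.06 = 73.04 ≈ 73.0 mm.
Rainfall = ε × PW = 0.56 × 73.0 = 40.9 mm.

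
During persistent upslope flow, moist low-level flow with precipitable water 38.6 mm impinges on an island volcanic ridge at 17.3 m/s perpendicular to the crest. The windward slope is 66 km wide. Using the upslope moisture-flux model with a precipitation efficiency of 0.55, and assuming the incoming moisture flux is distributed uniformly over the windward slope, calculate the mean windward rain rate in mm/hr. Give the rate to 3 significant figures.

Incoming column moisture flux per unit ridge length: F = V × PW = 17.3 × 38.6 = 667.78 mm·m/s.
Spread over the 66 km slope with efficiency ε = 0.55: R = ε·F/W = 0.55 × 667.78 / 66000 m = 5.565e-03 mm/s.
R = 5.565e-03 × 3600 = 20.0 mm/hr.

R ≈ 20.0 mm/hr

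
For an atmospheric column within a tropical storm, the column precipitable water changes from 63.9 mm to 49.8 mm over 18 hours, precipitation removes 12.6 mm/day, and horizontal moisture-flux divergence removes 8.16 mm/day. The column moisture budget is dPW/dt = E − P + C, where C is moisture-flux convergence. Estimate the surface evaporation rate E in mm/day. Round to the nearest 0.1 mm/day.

dPW/dt = (49.8 − 63.9) mm / (18/24 day) = -18.800 mm/day.
E = dPW/dt + P − C = (-18.800) + 12.6 − (-8.16) = 2.0 mm/day.

E ≈ 2.0 mm/day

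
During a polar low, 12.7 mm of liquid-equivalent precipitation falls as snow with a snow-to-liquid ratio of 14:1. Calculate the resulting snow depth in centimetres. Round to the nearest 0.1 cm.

snow depth ≈ 17.8 cm

Snow depth = liquid × ratio = 12.7 mm × 14 = 177.8 mm = 17.8 cm.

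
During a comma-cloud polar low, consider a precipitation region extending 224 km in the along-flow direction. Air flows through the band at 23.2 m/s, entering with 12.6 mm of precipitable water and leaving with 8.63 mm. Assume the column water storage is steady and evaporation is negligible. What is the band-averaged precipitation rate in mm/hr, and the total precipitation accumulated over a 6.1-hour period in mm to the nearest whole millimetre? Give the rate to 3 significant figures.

Column moisture flux per unit crosswind length is F = V × PW.
Inflow: F_in = 23.2 × 12.6 = 292.32 mm·m/s
Outflow: F_out = 23.2 × 8.63 = 200.216 mm·m/s
Steady-state rate R = (F_in − F_out)/L = (292.32 − 200.216) / 224000 m = 4.112e-04 mm/s.
R = 4.112e-04 × 3600 = 1.48 mm/hr.
Over 6.1 h: total = 1.48 × 6.1 = 9.028 ≈ 9 mm.

R ≈ 1.48 mm/hr; total ≈ 9 mm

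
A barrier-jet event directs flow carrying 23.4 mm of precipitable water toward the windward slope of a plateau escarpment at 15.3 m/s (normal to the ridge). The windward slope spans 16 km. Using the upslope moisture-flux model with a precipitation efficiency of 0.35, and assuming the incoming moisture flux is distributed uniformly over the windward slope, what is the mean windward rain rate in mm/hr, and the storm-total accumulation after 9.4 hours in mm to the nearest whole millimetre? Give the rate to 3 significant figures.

Incoming column moisture flux per unit ridge length: F = V × PW = 15.3 × 23.4 = 358.02 mm·m/s.
Spread over the 16 km slope with efficiency ε = 0.35: R = ε·F/W = 0.35 × 358.02 / 16000 m = 7.832e-03 mm/s.
R = 7.832e-03 × 3600 = 28.2 mm/hr.
Over 9.4 h: total = 28.2 × 9.4 = 265.08 ≈ 265 mm.

R ≈ 28.2 mm/hr; total ≈ 265 mm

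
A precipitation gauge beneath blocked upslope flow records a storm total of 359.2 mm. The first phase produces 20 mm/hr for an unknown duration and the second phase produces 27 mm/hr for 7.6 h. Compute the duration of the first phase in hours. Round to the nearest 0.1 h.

duration ≈ 7.7 h

Known phases: 27 × 7.6 = 205.2 mm.
Remaining depth = 359.2 − 205.2 = 154 mm.
Duration = 154 / 20 = 7.7 h.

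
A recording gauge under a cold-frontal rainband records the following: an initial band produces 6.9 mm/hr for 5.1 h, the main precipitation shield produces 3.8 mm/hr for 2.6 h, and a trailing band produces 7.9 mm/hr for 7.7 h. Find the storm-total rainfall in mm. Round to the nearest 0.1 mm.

total ≈ 105.9 mm

Total = Σ Rᵢ Δtᵢ = 6.9 × 5.1 + 3.8 × 2.6 + 7.9 × 7.7
      = 35.19 + 9.88 + 60.83 = 105.9 mm.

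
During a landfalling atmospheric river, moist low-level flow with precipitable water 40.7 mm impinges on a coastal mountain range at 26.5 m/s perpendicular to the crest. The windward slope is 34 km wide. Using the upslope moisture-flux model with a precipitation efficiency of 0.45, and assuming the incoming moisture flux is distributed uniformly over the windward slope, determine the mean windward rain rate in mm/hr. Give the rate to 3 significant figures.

Incoming column moisture flux per unit ridge length: F = V × PW = 26.5 × 40.7 = 1078.55 mm·m/s.
Spread over the 34 km slope with efficiency ε = 0.45: R = ε·F/W = 0.45 × 1078.55 / 34000 m = 1.427e-02 mm/s.
R = 1.427e-02 × 3600 = 51.4 mm/hr.

R ≈ 51.4 mm/hr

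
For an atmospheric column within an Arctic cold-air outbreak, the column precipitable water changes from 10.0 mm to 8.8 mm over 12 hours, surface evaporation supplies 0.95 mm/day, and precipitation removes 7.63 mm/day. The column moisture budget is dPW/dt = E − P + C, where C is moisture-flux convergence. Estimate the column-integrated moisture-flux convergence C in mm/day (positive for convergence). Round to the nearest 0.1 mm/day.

C ≈ 4.3 mm/day

dPW/dt = (8.8 − 10.0) mm / (12/24 day) = -2.400 mm/day.
C = dPW/dt − E + P = (-2.400) − 0.95 + 7.63 = 4.3 mm/day.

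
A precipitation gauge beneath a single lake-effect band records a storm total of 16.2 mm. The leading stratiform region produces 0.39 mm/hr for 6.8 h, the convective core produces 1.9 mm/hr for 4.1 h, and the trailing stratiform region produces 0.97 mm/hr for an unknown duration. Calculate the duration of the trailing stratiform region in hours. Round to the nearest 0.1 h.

duration ≈ 5.9 h

Known phases: 0.39 × 6.8 + 1.9 × 4.1 = 2.652 + 7.79 = 10.442 mm.
Remaining depth = 16.2 − 10.442 = 5.758 mm.
Duration = 5.758 / 0.97 = 5.9 h.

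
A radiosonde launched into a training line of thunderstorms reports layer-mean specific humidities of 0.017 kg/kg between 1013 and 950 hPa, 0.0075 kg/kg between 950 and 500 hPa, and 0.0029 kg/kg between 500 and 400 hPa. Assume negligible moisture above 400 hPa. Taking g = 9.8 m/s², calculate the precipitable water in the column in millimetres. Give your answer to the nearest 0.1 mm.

PW ≈ 48.3 mm

Precipitable water is the column-integrated vapour mass per unit area: PW = (1/g) Σ q̄ Δp, with q in kg/kg and Δp in Pa (1 kg/m² of water = 1 mm).
Layer 1013–950 hPa: Δp = 63 hPa = 6300 Pa, q̄ = 0.017 kg/kg → 0.017 × 6300 / 9.8 = 10.93 mm
Layer 950–500 hPa: Δp = 450 hPa = 45000 Pa, q̄ = 0.0075 kg/kg → 0.0075 × 45000 / 9.8 = 34.44 mm
Layer 500–400 hPa: Δp = 100 hPa = 10000 Pa, q̄ = 0.0029 kg/kg → 0.0029 × 10000 / 9.8 = 2.96 mm
PW = 10.93 + 34.44 + 2.96 = 48.33 ≈ 48.3 mm.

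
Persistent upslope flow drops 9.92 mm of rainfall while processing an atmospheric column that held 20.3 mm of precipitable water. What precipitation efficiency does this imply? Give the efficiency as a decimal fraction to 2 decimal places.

ε ≈ 0.49

ε = rainfall / PW = 9.92 / 20.3 = 0.49.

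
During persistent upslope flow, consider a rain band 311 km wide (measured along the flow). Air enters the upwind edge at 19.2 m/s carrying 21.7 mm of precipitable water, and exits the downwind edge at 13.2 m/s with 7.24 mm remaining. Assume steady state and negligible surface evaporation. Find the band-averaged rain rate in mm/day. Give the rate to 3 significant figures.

R ≈ 89.2 mm/day

Column moisture flux per unit crosswind length is F = V × PW.
Inflow: F_in = 19.2 × 21.7 = 416.64 mm·m/s
Outflow: F_out = 13.2 × 7.24 = 95.568 mm·m/s
Steady-state rate R = (F_in − F_out)/L = (416.64 − 95.568) / 311000 m = 1.032e-03 mm/s.
R = 1.032e-03 × 3600 × 24 = 89.2 mm/day.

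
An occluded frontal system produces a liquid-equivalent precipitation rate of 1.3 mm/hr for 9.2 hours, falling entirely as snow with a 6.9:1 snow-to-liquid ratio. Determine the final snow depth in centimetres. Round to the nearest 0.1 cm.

Liquid-equivalent depth = 1.3 × 9.2 = 11.96 mm.
Snow depth = 11.96 mm × 6.9 = 82.524 mm = 8.3 cm.

snow depth ≈ 8.3 cm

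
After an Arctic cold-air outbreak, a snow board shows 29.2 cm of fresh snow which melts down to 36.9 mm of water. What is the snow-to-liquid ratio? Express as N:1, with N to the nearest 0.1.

Ratio = snow depth / SWE = 292 mm / 36.9 mm = 7.9, i.e. 7.9:1.

ratio ≈ 7.9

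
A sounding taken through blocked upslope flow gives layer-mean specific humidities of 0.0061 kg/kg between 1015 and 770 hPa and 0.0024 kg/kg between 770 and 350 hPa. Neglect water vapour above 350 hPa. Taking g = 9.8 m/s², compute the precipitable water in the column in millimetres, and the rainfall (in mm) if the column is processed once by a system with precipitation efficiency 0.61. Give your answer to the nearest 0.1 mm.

PW ≈ 25.5 mm; rainfall ≈ 15.6 mm

Precipitable water is the column-integrated vapour mass per unit area: PW = (1/g) Σ q̄ Δp, with q in kg/kg and Δp in Pa (1 kg/m² of water = 1 mm).
Layer 1015–770 hPa: Δp = 245 hPa = 24500 Pa, q̄ = 0.0061 kg/kg → 0.0061 × 24500 / 9.8 = 15.25 mm
Layer 770–350 hPa: Δp = 420 hPa = 42000 Pa, q̄ = 0.0024 kg/kg → 0.0024 × 42000 / 9.8 = 10.29 mm
PW = 15.25 + 10.29 = 25.54 ≈ 25.5 mm.
Rainfall = ε × PW = 0.61 × 25.5 = 15.6 mm.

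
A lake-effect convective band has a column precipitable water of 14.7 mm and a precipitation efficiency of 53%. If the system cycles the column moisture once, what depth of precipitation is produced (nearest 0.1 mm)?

precipitation ≈ 7.8 mm

Precipitation = ε × PW = 0.53 × 14.7 = 7.8 mm.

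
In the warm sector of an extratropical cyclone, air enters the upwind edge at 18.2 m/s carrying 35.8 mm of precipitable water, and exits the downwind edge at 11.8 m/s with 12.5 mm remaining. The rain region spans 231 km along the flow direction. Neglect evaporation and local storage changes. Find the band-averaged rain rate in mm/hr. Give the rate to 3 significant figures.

R ≈ 7.86 mm/hr

Column moisture flux per unit crosswind length is F = V × PW.
Inflow: F_in = 18.2 × 35.8 = 651.56 mm·m/s
Outflow: F_out = 11.8 × 12.5 = 147.5 mm·m/s
Steady-state rate R = (F_in − F_out)/L = (651.56 − 147.5) / 231000 m = 2.182e-03 mm/s.
R = 2.182e-03 × 3600 = 7.86 mm/hr.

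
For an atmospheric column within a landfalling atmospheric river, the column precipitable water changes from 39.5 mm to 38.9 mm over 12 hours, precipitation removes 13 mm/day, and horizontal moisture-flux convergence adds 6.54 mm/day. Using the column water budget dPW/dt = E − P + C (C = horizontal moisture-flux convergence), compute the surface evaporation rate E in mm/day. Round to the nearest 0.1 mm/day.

dPW/dt = (38.9 − 39.5) mm / (12/24 day) = -1.200 mm/day.
E = dPW/dt + P − C = (-1.200) + 13 − (6.54) = 5.3 mm/day.

E ≈ 5.3 mm/day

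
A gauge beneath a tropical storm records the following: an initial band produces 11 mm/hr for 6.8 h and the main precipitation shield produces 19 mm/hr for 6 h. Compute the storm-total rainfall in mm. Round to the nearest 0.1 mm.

total ≈ 188.8 mm

Total = Σ Rᵢ Δtᵢ = 11 × 6.8 + 19 × 6
      = 74.8 + 114 = 188.8 mm.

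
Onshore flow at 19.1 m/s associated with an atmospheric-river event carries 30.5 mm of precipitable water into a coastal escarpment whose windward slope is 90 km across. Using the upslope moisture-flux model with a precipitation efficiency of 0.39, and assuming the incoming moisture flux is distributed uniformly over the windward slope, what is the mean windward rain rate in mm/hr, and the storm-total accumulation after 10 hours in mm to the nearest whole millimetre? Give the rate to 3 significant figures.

Incoming column moisture flux per unit ridge length: F = V × PW = 19.1 × 30.5 = 582.55 mm·m/s.
Spread over the 90 km slope with efficiency ε = 0.39: R = ε·F/W = 0.39 × 582.55 / 90000 m = 2.524e-03 mm/s.
R = 2.524e-03 × 3600 = 9.09 mm/hr.
Over 10 h: total = 9.09 × 10 = 90.9 ≈ 91 mm.

R ≈ 9.09 mm/hr; total ≈ 91 mm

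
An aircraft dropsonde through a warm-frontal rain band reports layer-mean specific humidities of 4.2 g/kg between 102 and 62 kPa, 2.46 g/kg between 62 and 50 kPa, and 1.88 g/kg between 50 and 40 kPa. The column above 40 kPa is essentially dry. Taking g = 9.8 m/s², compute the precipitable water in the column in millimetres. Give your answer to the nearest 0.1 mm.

PW ≈ 22.1 mm

Precipitable water is the column-integrated vapour mass per unit area: PW = (1/g) Σ q̄ Δp, with q in kg/kg and Δp in Pa (1 kg/m² of water = 1 mm).
Layer 102–62 kPa: Δp = 400 hPa = 40000 Pa, q̄ = 0.0042 kg/kg → 0.0042 × 40000 / 9.8 = 17.14 mm
Layer 62–50 kPa: Δp = 120 hPa = 12000 Pa, q̄ = 0.00246 kg/kg → 0.00246 × 12000 / 9.8 = 3.01 mm
Layer 50–40 kPa: Δp = 100 hPa = 10000 Pa, q̄ = 0.00188 kg/kg → 0.00188 × 10000 / 9.8 = 1.92 mm
PW = 17.14 + 3.01 + 1.92 = 22.07 ≈ 22.1 mm.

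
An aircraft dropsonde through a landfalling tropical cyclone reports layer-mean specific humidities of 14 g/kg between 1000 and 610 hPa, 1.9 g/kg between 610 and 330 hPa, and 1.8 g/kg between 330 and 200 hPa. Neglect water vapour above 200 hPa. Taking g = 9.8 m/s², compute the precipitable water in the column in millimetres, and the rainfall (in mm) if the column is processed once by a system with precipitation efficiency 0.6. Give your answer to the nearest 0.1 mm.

Precipitable water is the column-integrated vapour mass per unit area: PW = (1/g) Σ q̄ Δp, with q in kg/kg and Δp in Pa (1 kg/m² of water = 1 mm).
Layer 1000–610 hPa: Δp = 390 hPa = 39000 Pa, q̄ = 0.014 kg/kg → 0.014 × 39000 / 9.8 = 55.71 mm
Layer 610–330 hPa: Δp = 280 hPa = 28000 Pa, q̄ = 0.0019 kg/kg → 0.0019 × 28000 / 9.8 = 5.43 mm
Layer 330–200 hPa: Δp = 130 hPa = 13000 Pa, q̄ = 0.0018 kg/kg → 0.0018 × 13000 / 9.8 = 2.39 mm
PW = 55.71 + 5.43 + 2.39 = 63.53 ≈ 63.5 mm.
Rainfall = ε × PW = 0.6 × 63.5 = 38.1 mm.

PW ≈ 63.5 mm; rainfall ≈ 38.1 mm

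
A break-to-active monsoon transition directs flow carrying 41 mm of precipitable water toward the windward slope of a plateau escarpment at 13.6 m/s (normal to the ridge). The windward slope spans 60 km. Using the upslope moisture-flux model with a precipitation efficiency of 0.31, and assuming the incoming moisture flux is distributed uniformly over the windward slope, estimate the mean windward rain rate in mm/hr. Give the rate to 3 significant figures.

R ≈ 10.4 mm/hr

Incoming column moisture flux per unit ridge length: F = V × PW = 13.6 × 41 = 557.6 mm·m/s.
Spread over the 60 km slope with efficiency ε = 0.31: R = ε·F/W = 0.31 × 557.6 / 60000 m = 2.881e-03 mm/s.
R = 2.881e-03 × 3600 = 10.4 mm/hr.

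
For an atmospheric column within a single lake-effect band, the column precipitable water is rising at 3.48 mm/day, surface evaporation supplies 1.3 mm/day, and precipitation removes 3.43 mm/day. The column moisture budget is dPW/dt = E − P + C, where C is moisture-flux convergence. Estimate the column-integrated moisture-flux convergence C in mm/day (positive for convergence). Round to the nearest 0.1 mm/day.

dPW/dt = +3.48 mm/day.
C = dPW/dt − E + P = (+3.48) − 1.3 + 3.43 = 5.6 mm/day.

C ≈ 5.6 mm/day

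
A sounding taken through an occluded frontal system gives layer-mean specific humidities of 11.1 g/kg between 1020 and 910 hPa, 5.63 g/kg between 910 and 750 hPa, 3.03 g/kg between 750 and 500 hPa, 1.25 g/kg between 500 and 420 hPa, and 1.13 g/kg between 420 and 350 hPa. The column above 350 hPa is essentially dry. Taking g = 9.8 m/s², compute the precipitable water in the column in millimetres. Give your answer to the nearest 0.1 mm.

Precipitable water is the column-integrated vapour mass per unit area: PW = (1/g) Σ q̄ Δp, with q in kg/kg and Δp in Pa (1 kg/m² of water = 1 mm).
Layer 1020–910 hPa: Δp = 110 hPa = 11000 Pa, q̄ = 0.0111 kg/kg → 0.0111 × 11000 / 9.8 = 12.46 mm
Layer 910–750 hPa: Δp = 160 hPa = 16000 Pa, q̄ = 0.00563 kg/kg → 0.00563 × 16000 / 9.8 = 9.19 mm
Layer 750–500 hPa: Δp = 250 hPa = 25000 Pa, q̄ = 0.00303 kg/kg → 0.00303 × 25000 / 9.8 = 7.73 mm
Layer 500–420 hPa: Δp = 80 hPa = 8000 Pa, q̄ = 0.00125 kg/kg → 0.00125 × 8000 / 9.8 = 1.02 mm
Layer 420–350 hPa: Δp = 70 hPa = 7000 Pa, q̄ = 0.00113 kg/kg → 0.00113 × 7000 / 9.8 = 0.81 mm
PW = 12.46 + 9.19 + 7.73 + 1.02 + 0.81 = 31.21 ≈ 31.2 mm.

PW ≈ 31.2 mm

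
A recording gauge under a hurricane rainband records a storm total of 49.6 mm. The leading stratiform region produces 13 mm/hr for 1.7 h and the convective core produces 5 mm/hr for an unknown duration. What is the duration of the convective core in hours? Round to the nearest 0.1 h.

duration ≈ 5.5 h

Known phases: 13 × 1.7 = 22.1 mm.
Remaining depth = 49.6 − 22.1 = 27.5 mm.
Duration = 27.5 / 5 = 5.5 h.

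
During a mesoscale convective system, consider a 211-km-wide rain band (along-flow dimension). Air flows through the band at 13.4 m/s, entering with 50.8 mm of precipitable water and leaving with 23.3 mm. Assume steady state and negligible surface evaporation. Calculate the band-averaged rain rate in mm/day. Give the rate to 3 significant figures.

Column moisture flux per unit crosswind length is F = V × PW.
Inflow: F_in = 13.4 × 50.8 = 680.72 mm·m/s
Outflow: F_out = 13.4 × 23.3 = 312.22 mm·m/s
Steady-state rate R = (F_in − F_out)/L = (680.72 − 312.22) / 211000 m = 1.746e-03 mm/s.
R = 1.746e-03 × 3600 × 24 = 151 mm/day.

R ≈ 151 mm/day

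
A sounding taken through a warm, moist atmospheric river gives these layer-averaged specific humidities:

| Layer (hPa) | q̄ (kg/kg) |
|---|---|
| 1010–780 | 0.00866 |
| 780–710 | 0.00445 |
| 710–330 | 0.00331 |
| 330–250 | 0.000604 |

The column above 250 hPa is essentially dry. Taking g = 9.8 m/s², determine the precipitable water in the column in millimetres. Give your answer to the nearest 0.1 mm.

PW ≈ 36.8 mm

Precipitable water is the column-integrated vapour mass per unit area: PW = (1/g) Σ q̄ Δp, with q in kg/kg and Δp in Pa (1 kg/m² of water = 1 mm).
Layer 1010–780 hPa: Δp = 230 hPa = 23000 Pa, q̄ = 0.00866 kg/kg → 0.00866 × 23000 / 9.8 = 20.32 mm
Layer 780–710 hPa: Δp = 70 hPa = 7000 Pa, q̄ = 0.00445 kg/kg → 0.00445 × 7000 / 9.8 = 3.18 mm
Layer 710–330 hPa: Δp = 380 hPa = 38000 Pa, q̄ = 0.00331 kg/kg → 0.00331 × 38000 / 9.8 = 12.83 mm
Layer 330–250 hPa: Δp = 80 hPa = 8000 Pa, q̄ = 0.000604 kg/kg → 0.000604 × 8000 / 9.8 = 0.49 mm
PW = 20.32 + 3.18 + 12.83 + 0.49 = 36.82 ≈ 36.8 mm.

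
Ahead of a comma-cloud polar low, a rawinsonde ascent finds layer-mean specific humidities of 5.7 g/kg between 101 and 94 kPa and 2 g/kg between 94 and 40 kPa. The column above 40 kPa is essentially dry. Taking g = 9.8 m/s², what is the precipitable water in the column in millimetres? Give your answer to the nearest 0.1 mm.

PW ≈ 15.1 mm

Precipitable water is the column-integrated vapour mass per unit area: PW = (1/g) Σ q̄ Δp, with q in kg/kg and Δp in Pa (1 kg/m² of water = 1 mm).
Layer 101–94 kPa: Δp = 70 hPa = 7000 Pa, q̄ = 0.0057 kg/kg → 0.0057 × 7000 / 9.8 = 4.07 mm
Layer 94–40 kPa: Δp = 540 hPa = 54000 Pa, q̄ = 0.002 kg/kg → 0.002 × 54000 / 9.8 = 11.02 mm
PW = 4.07 + 11.02 = 15.09 ≈ 15.1 mm.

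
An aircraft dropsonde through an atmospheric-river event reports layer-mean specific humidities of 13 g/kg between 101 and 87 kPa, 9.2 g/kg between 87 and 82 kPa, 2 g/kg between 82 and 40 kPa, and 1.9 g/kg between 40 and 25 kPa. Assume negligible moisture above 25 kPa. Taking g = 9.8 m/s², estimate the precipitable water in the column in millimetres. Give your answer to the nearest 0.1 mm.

PW ≈ 34.7 mm

Precipitable water is the column-integrated vapour mass per unit area: PW = (1/g) Σ q̄ Δp, with q in kg/kg and Δp in Pa (1 kg/m² of water = 1 mm).
Layer 101–87 kPa: Δp = 140 hPa = 14000 Pa, q̄ = 0.013 kg/kg → 0.013 × 14000 / 9.8 = 18.57 mm
Layer 87–82 kPa: Δp = 50 hPa = 5000 Pa, q̄ = 0.0092 kg/kg → 0.0092 × 5000 / 9.8 = 4.69 mm
Layer 82–40 kPa: Δp = 420 hPa = 42000 Pa, q̄ = 0.002 kg/kg → 0.002 × 42000 / 9.8 = 8.57 mm
Layer 40–25 kPa: Δp = 150 hPa = 15000 Pa, q̄ = 0.0019 kg/kg → 0.0019 × 15000 / 9.8 = 2.91 mm
PW = 18.57 + 4.69 + 8.57 + 2.91 = 34.74 ≈ 34.7 mm.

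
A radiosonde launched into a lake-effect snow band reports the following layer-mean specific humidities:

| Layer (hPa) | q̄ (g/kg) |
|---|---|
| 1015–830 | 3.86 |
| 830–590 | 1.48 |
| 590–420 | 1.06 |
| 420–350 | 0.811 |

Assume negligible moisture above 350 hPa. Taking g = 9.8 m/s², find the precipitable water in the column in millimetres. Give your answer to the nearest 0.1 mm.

Precipitable water is the column-integrated vapour mass per unit area: PW = (1/g) Σ q̄ Δp, with q in kg/kg and Δp in Pa (1 kg/m² of water = 1 mm).
Layer 1015–830 hPa: Δp = 185 hPa = 18500 Pa, q̄ = 0.00386 kg/kg → 0.00386 × 18500 / 9.8 = 7.29 mm
Layer 830–590 hPa: Δp = 240 hPa = 24000 Pa, q̄ = 0.00148 kg/kg → 0.00148 × 24000 / 9.8 = 3.62 mm
Layer 590–420 hPa: Δp = 170 hPa = 17000 Pa, q̄ = 0.00106 kg/kg → 0.00106 × 17000 / 9.8 = 1.84 mm
Layer 420–350 hPa: Δp = 70 hPa = 7000 Pa, q̄ = 0.000811 kg/kg → 0.000811 × 7000 / 9.8 = 0.58 mm
PW = 7.29 + 3.62 + 1.84 + 0.58 = 13.33 ≈ 13.3 mm.

PW ≈ 13.3 mm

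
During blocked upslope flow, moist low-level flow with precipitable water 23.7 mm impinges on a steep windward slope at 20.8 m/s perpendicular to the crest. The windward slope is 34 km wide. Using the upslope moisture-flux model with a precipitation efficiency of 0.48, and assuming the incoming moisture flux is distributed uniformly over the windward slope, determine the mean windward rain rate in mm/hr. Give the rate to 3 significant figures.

Incoming column moisture flux per unit ridge length: F = V × PW = 20.8 × 23.7 = 492.96 mm·m/s.
Spread over the 34 km slope with efficiency ε = 0.48: R = ε·F/W = 0.48 × 492.96 / 34000 m = 6.959e-03 mm/s.
R = 6.959e-03 × 3600 = 25.1 mm/hr.

R ≈ 25.1 mm/hr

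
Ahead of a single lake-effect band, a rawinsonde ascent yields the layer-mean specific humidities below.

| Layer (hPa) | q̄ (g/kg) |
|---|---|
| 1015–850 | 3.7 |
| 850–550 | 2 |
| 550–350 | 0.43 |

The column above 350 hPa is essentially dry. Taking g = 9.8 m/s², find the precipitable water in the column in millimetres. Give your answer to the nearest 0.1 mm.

PW ≈ 13.2 mm

Precipitable water is the column-integrated vapour mass per unit area: PW = (1/g) Σ q̄ Δp, with q in kg/kg and Δp in Pa (1 kg/m² of water = 1 mm).
Layer 1015–850 hPa: Δp = 165 hPa = 16500 Pa, q̄ = 0.0037 kg/kg → 0.0037 × 16500 / 9.8 = 6.23 mm
Layer 850–550 hPa: Δp = 300 hPa = 30000 Pa, q̄ = 0.002 kg/kg → 0.002 × 30000 / 9.8 = 6.12 mm
Layer 550–350 hPa: Δp = 200 hPa = 20000 Pa, q̄ = 0.00043 kg/kg → 0.00043 × 20000 / 9.8 = 0.88 mm
PW = 6.23 + 6.12 + 0.88 = 13.23 ≈ 13.2 mm.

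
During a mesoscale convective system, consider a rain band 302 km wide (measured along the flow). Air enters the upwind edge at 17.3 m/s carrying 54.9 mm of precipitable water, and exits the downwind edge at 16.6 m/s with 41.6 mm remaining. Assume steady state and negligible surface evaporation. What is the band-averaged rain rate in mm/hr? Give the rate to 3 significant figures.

Column moisture flux per unit crosswind length is F = V × PW.
Inflow: F_in = 17.3 × 54.9 = 949.77 mm·m/s
Outflow: F_out = 16.6 × 41.6 = 690.56 mm·m/s
Steady-state rate R = (F_in − F_out)/L = (949.77 − 690.56) / 302000 m = 8.583e-04 mm/s.
R = 8.583e-04 × 3600 = 3.09 mm/hr.

R ≈ 3.09 mm/hr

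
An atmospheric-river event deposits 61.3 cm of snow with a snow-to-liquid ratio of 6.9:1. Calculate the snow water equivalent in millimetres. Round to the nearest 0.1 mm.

SWE ≈ 88.8 mm

SWE = snow depth / ratio = 61.3 cm / 6.9 = 8.884 cm = 88.8 mm.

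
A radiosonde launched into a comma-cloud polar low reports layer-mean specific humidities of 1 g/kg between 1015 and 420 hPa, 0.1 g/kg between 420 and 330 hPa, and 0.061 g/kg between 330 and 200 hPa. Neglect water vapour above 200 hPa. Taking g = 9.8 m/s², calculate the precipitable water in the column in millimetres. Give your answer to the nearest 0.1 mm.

PW ≈ 6.2 mm

Precipitable water is the column-integrated vapour mass per unit area: PW = (1/g) Σ q̄ Δp, with q in kg/kg and Δp in Pa (1 kg/m² of water = 1 mm).
Layer 1015–420 hPa: Δp = 595 hPa = 59500 Pa, q̄ = 0.001 kg/kg → 0.001 × 59500 / 9.8 = 6.07 mm
Layer 420–330 hPa: Δp = 90 hPa = 9000 Pa, q̄ = 0.0001 kg/kg → 0.0001 × 9000 / 9.8 = 0.09 mm
Layer 330–200 hPa: Δp = 130 hPa = 13000 Pa, q̄ = 6.1e-05 kg/kg → 6.1e-05 × 13000 / 9.8 = 0.08 mm
PW = 6.07 + 0.09 + 0.08 = 6.24 ≈ 6.2 mm.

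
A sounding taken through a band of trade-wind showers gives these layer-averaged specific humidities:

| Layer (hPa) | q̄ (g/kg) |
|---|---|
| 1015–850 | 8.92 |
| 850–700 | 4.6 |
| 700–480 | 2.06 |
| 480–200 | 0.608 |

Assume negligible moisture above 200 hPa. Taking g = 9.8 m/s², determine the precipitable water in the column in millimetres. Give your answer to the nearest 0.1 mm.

Precipitable water is the column-integrated vapour mass per unit area: PW = (1/g) Σ q̄ Δp, with q in kg/kg and Δp in Pa (1 kg/m² of water = 1 mm).
Layer 1015–850 hPa: Δp = 165 hPa = 16500 Pa, q̄ = 0.00892 kg/kg → 0.00892 × 16500 / 9.8 = 15.02 mm
Layer 850–700 hPa: Δp = 150 hPa = 15000 Pa, q̄ = 0.0046 kg/kg → 0.0046 × 15000 / 9.8 = 7.04 mm
Layer 700–480 hPa: Δp = 220 hPa = 22000 Pa, q̄ = 0.00206 kg/kg → 0.00206 × 22000 / 9.8 = 4.62 mm
Layer 480–200 hPa: Δp = 280 hPa = 28000 Pa, q̄ = 0.000608 kg/kg → 0.000608 × 28000 / 9.8 = 1.74 mm
PW = 15.02 + 7.04 + 4.62 + 1.74 = 28.42 ≈ 28.4 mm.

PW ≈ 28.4 mm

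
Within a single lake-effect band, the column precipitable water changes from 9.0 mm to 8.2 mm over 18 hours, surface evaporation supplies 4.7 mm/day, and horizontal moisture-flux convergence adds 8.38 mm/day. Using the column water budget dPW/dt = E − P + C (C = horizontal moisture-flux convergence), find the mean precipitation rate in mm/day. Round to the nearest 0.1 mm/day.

P ≈ 14.1 mm/day

dPW/dt = (8.2 − 9.0) mm / (18/24 day) = -1.067 mm/day.
P = E + C − dPW/dt = 4.7 + (8.38) − (-1.067) = 14.1 mm/day.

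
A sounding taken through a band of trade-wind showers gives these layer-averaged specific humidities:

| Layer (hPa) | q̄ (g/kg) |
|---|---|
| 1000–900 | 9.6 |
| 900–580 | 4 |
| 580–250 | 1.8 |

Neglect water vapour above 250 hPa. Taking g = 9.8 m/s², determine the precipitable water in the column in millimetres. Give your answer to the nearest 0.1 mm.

Precipitable water is the column-integrated vapour mass per unit area: PW = (1/g) Σ q̄ Δp, with q in kg/kg and Δp in Pa (1 kg/m² of water = 1 mm).
Layer 1000–900 hPa: Δp = 100 hPa = 10000 Pa, q̄ = 0.0096 kg/kg → 0.0096 × 10000 / 9.8 = 9.80 mm
Layer 900–580 hPa: Δp = 320 hPa = 32000 Pa, q̄ = 0.004 kg/kg → 0.004 × 32000 / 9.8 = 13.06 mm
Layer 580–250 hPa: Δp = 330 hPa = 33000 Pa, q̄ = 0.0018 kg/kg → 0.0018 × 33000 / 9.8 = 6.06 mm
PW = 9.80 + 13.06 + 6.06 = 28.92 ≈ 28.9 mm.

PW ≈ 28.9 mm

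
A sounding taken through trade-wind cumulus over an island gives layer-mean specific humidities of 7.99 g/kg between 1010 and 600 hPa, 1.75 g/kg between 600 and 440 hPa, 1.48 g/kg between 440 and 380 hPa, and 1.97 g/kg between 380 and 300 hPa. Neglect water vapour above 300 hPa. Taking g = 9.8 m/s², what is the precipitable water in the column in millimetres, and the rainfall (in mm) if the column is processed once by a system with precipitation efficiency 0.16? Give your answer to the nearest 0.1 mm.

PW ≈ 38.8 mm; rainfall ≈ 6.2 mm

Precipitable water is the column-integrated vapour mass per unit area: PW = (1/g) Σ q̄ Δp, with q in kg/kg and Δp in Pa (1 kg/m² of water = 1 mm).
Layer 1010–600 hPa: Δp = 410 hPa = 41000 Pa, q̄ = 0.00799 kg/kg → 0.00799 × 41000 / 9.8 = 33.43 mm
Layer 600–440 hPa: Δp = 160 hPa = 16000 Pa, q̄ = 0.00175 kg/kg → 0.00175 × 16000 / 9.8 = 2.86 mm
Layer 440–380 hPa: Δp = 60 hPa = 6000 Pa, q̄ = 0.00148 kg/kg → 0.00148 × 6000 / 9.8 = 0.91 mm
Layer 380–300 hPa: Δp = 80 hPa = 8000 Pa, q̄ = 0.00197 kg/kg → 0.00197 × 8000 / 9.8 = 1.61 mm
PW = 33.43 + 2.86 + 0.91 + 1.61 = 38.81 ≈ 38.8 mm.
Rainfall = ε × PW = 0.16 × 38.8 = 6.2 mm.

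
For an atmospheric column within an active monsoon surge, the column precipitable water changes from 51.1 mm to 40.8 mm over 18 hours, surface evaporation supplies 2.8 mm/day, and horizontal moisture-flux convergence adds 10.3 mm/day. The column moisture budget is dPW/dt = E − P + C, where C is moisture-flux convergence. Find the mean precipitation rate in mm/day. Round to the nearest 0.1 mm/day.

P ≈ 26.8 mm/day

dPW/dt = (40.8 − 51.1) mm / (18/24 day) = -13.733 mm/day.
P = E + C − dPW/dt = 2.8 + (10.3) − (-13.733) = 26.8 mm/day.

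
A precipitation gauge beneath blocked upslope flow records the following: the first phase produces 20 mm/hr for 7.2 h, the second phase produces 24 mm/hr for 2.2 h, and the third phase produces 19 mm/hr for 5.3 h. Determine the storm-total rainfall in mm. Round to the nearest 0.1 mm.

total ≈ 297.5 mm

Total = Σ Rᵢ Δtᵢ = 20 × 7.2 + 24 × 2.2 + 19 × 5.3
      = 144 + 52.8 + 100.7 = 297.5 mm.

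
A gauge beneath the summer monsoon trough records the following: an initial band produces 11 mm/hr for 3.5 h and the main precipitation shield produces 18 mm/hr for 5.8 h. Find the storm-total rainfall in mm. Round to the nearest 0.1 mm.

total ≈ 142.9 mm

Total = Σ Rᵢ Δtᵢ = 11 × 3.5 + 18 × 5.8
      = 38.5 + 104.4 = 142.9 mm.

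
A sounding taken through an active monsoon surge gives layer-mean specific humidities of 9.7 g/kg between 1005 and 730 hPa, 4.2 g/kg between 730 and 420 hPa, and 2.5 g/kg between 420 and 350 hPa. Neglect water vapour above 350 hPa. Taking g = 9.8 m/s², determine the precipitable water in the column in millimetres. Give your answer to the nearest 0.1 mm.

PW ≈ 42.3 mm

Precipitable water is the column-integrated vapour mass per unit area: PW = (1/g) Σ q̄ Δp, with q in kg/kg and Δp in Pa (1 kg/m² of water = 1 mm).
Layer 1005–730 hPa: Δp = 275 hPa = 27500 Pa, q̄ = 0.0097 kg/kg → 0.0097 × 27500 / 9.8 = 27.22 mm
Layer 730–420 hPa: Δp = 310 hPa = 31000 Pa, q̄ = 0.0042 kg/kg → 0.0042 × 31000 / 9.8 = 13.29 mm
Layer 420–350 hPa: Δp = 70 hPa = 7000 Pa, q̄ = 0.0025 kg/kg → 0.0025 × 7000 / 9.8 = 1.79 mm
PW = 27.22 + 13.29 + 1.79 = 42.30 ≈ 42.3 mm.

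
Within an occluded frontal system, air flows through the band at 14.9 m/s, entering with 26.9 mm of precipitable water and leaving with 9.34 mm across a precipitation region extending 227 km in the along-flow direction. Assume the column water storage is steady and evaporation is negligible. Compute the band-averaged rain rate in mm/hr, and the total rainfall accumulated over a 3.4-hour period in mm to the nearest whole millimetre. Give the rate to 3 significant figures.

Column moisture flux per unit crosswind length is F = V × PW.
Inflow: F_in = 14.9 × 26.9 = 400.81 mm·m/s
Outflow: F_out = 14.9 × 9.34 = 139.166 mm·m/s
Steady-state rate R = (F_in − F_out)/L = (400.81 − 139.166) / 227000 m = 1.153e-03 mm/s.
R = 1.153e-03 × 3600 = 4.15 mm/hr.
Over 3.4 h: total = 4.15 × 3.4 = 14.11 ≈ 14 mm.

R ≈ 4.15 mm/hr; total ≈ 14 mm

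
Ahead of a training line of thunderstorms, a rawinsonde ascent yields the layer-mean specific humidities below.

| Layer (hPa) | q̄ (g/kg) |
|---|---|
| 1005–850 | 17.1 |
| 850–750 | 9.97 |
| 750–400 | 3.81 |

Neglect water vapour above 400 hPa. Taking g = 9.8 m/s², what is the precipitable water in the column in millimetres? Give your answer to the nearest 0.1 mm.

PW ≈ 50.8 mm

Precipitable water is the column-integrated vapour mass per unit area: PW = (1/g) Σ q̄ Δp, with q in kg/kg and Δp in Pa (1 kg/m² of water = 1 mm).
Layer 1005–850 hPa: Δp = 155 hPa = 15500 Pa, q̄ = 0.0171 kg/kg → 0.0171 × 15500 / 9.8 = 27.05 mm
Layer 850–750 hPa: Δp = 100 hPa = 10000 Pa, q̄ = 0.00997 kg/kg → 0.00997 × 10000 / 9.8 = 10.17 mm
Layer 750–400 hPa: Δp = 350 hPa = 35000 Pa, q̄ = 0.00381 kg/kg → 0.00381 × 35000 / 9.8 = 13.61 mm
PW = 27.05 + 10.17 + 13.61 = 50.83 ≈ 50.8 mm.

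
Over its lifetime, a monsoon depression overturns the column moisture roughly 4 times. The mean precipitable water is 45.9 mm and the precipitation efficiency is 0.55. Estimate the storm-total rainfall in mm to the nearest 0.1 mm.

rainfall ≈ 101.0 mm

Each cycle deposits ε × PW = 0.55 × 45.9 = 25.245 mm.
Over 4 cycles: 4 × 25.245 = 101.0 mm.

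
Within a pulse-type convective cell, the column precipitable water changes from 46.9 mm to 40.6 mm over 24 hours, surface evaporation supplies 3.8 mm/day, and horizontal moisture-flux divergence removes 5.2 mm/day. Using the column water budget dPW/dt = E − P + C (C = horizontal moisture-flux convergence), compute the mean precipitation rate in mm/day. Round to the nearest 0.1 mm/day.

dPW/dt = (40.6 − 46.9) mm / (24/24 day) = -6.300 mm/day.
P = E + C − dPW/dt = 3.8 + (-5.2) − (-6.300) = 4.9 mm/day.

P ≈ 4.9 mm/day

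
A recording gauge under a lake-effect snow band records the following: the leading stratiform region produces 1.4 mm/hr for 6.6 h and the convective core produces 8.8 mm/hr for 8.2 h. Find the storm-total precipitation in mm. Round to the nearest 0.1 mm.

Total = Σ Rᵢ Δtᵢ = 1.4 × 6.6 + 8.8 × 8.2
      = 9.24 + 72.16 = 81.4 mm.

total ≈ 81.4 mm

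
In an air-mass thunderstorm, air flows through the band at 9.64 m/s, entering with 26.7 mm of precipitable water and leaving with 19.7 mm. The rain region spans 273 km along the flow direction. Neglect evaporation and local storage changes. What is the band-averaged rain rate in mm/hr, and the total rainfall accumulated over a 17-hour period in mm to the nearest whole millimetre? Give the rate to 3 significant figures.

R ≈ 0.890 mm/hr; total ≈ 15 mm

Column moisture flux per unit crosswind length is F = V × PW.
Inflow: F_in = 9.64 × 26.7 = 257.388 mm·m/s
Outflow: F_out = 9.64 × 19.7 = 189.908 mm·m/s
Steady-state rate R = (F_in − F_out)/L = (257.388 − 189.908) / 273000 m = 2.472e-04 mm/s.
R = 2.472e-04 × 3600 = 0.890 mm/hr.
Over 17 h: total = 0.890 × 17 = 15.13 ≈ 15 mm.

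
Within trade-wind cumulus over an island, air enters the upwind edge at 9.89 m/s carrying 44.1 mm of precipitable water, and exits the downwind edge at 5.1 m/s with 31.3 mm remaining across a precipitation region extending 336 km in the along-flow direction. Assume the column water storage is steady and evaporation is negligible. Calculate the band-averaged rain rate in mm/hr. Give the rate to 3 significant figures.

Column moisture flux per unit crosswind length is F = V × PW.
Inflow: F_in = 9.89 × 44.1 = 436.149 mm·m/s
Outflow: F_out = 5.1 × 31.3 = 159.63 mm·m/s
Steady-state rate R = (F_in − F_out)/L = (436.149 − 159.63) / 336000 m = 8.230e-04 mm/s.
R = 8.230e-04 × 3600 = 2.96 mm/hr.

R ≈ 2.96 mm/hr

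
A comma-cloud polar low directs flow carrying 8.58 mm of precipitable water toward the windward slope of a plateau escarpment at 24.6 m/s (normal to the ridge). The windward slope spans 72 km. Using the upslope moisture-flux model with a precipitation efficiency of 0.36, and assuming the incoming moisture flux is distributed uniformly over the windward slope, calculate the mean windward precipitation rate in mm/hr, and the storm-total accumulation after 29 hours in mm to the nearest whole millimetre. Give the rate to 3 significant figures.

Incoming column moisture flux per unit ridge length: F = V × PW = 24.6 × 8.58 = 211.068 mm·m/s.
Spread over the 72 km slope with efficiency ε = 0.36: R = ε·F/W = 0.36 × 211.068 / 72000 m = 1.055e-03 mm/s.
R = 1.055e-03 × 3600 = 3.80 mm/hr.
Over 29 h: total = 3.80 × 29 = 110.2 ≈ 110 mm.

R ≈ 3.80 mm/hr; total ≈ 110 mm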